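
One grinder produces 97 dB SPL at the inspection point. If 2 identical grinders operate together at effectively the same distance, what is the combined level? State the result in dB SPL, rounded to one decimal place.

100.0 dB SPL

L_total = L₁ + 10·log₁₀ N for N identical incoherent sources.
L_total = 97 + 10·log₁₀(2) = 97 + 3.010 = 100.01 dB SPL.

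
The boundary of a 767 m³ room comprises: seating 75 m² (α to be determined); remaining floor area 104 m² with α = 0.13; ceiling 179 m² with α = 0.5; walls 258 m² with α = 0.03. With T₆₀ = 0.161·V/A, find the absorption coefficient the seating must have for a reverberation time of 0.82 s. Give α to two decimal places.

0.53

Required total absorption A = 0.161·767/0.82 = 150.59 m².
Absorption from the other surfaces = 104·0.13 + 179·0.5 + 258·0.03 = 110.76 m², so the seating must supply 39.83 m² over 75 m².
α = 39.83/75 = 0.531.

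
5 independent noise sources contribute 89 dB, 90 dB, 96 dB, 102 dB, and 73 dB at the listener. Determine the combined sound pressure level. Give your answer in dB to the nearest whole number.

For uncorrelated sources the intensities add, so convert each level to linear form, sum, and take 10·log₁₀ of the total.
Σ 10^(L/10) = 10^(89/10) + 10^(90/10) + 10^(96/10) + 10^(102/10) + 10^(73/10) = 2.164e+10.
L_total = 10·log₁₀(2.164e+10) = 103.35 dB.

103 dB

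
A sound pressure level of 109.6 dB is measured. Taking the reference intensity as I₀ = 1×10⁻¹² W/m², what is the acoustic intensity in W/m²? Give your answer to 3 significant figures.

I = I₀·10^(L/10) = 10⁻¹² × 10^(109.6/10) = 10^(-1.040).

0.0912 W/m²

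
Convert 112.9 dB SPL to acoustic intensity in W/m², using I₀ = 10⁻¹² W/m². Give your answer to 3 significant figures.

0.195 W/m²

I/I₀ = 10^(112.9/10) = 1.95e+11, so I = 1.95e+11 × 10⁻¹² W/m².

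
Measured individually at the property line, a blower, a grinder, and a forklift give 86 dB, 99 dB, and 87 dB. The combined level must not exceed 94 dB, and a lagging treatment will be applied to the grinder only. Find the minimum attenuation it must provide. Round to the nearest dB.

7 dB

Everything except the grinder sums to 10^(86/10) + 10^(87/10) = 8.993e+08 in linear terms, 89.54 dB.
To meet 94 dB overall, the treated grinder may contribute at most 10^(94/10) − 8.993e+08 = 1.613e+09, i.e. 92.08 dB.
Required insertion loss = 99 − 92.08 = 6.92 dB.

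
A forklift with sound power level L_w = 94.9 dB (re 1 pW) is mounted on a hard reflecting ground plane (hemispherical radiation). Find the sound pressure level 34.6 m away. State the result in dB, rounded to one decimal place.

Free-field hemispherical radiation: L_p = L_w − 10·log₁₀(2π·r²), r = 34.6 m.
2π·r² = 7522 m², 10·log₁₀ of that is 38.763 dB.
L_p = 94.9 − 38.763 = 56.14 dB.

56.1 dB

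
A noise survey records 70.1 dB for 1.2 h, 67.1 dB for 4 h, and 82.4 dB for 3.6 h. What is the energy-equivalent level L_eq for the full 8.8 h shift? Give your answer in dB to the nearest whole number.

L_eq = 10·log₁₀[(1/T)·Σ tᵢ·10^(Lᵢ/10)] with T = 8.8 h.
Σ tᵢ·10^(Lᵢ/10) = 1.2·10^(70.1/10) + 4·10^(67.1/10) + 3.6·10^(82.4/10) = 6.584e+08.
L_eq = 10·log₁₀(6.584e+08/8.8) = 78.74 dB.

79 dB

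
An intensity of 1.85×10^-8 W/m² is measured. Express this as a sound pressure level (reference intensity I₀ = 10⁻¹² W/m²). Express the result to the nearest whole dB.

Dividing by I₀ shifts the exponent by 12: I/I₀ = 1.85×10^4.
L = 10·(0.2672 + 4) = 42.67 dB.

43 dB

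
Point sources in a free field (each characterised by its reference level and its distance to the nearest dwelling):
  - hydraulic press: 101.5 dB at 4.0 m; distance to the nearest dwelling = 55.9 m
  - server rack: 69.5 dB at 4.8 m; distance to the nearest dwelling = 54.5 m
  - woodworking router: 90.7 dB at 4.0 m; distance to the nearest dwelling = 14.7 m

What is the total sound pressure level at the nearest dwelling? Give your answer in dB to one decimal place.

Propagate each source to the receiver with L = L_ref − 20·log₁₀(r/r_ref), then add intensities.
hydraulic press: 101.5 − 20·log₁₀(55.9/4.0) = 101.5 − 22.91 = 78.59 dB.
server rack: 69.5 − 20·log₁₀(54.5/4.8) = 69.5 − 21.10 = 48.40 dB.
woodworking router: 90.7 − 20·log₁₀(14.7/4.0) = 90.7 − 11.31 = 79.39 dB.
Σ 10^(L/10) = 1.594e+08 → L_total = 10·log₁₀(1.594e+08) = 82.02 dB.

82.0 dB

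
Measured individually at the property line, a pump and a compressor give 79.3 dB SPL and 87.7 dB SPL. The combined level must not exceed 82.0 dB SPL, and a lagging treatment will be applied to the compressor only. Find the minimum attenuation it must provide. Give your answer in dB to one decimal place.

9.0 dB

Fixed contribution from the other source: Σ 10^(L/10) = 10^(79.3/10) = 8.511e+07 (79.30 dB SPL).
To meet 82.0 dB SPL overall, the treated compressor may contribute at most 10^(82.0/10) − 8.511e+07 = 7.338e+07, i.e. 78.66 dB SPL.
So the compressor must be reduced from 87.7 to 78.66 dB SPL: IL = 9.04 dB.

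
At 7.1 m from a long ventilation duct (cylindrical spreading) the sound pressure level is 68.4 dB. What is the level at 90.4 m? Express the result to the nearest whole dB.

Cylindrical spreading from a line source gives a 10·log₁₀(r₂/r₁) drop.
L₂ = 68.4 − 10·log₁₀(90.4/7.1) = 68.4 − 11.049 = 57.35 dB.

57 dB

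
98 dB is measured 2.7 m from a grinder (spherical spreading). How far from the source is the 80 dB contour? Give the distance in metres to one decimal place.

21.4 m

Point-source spreading drops the level by 20·log₁₀(r₂/r₁); inverting, r₂/r₁ = 10^(ΔL/20).
r₂ = 2.7·10^((98−80)/20) = 2.7·10^(18.0/20) = 21.45 m.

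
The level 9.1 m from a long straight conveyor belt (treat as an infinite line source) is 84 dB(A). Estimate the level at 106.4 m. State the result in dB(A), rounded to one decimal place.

73.3 dB(A)

Cylindrical spreading from a line source gives a 10·log₁₀(r₂/r₁) drop.
L₂ = 84 − 10·log₁₀(106.4/9.1) = 84 − 10.679 = 73.32 dB(A).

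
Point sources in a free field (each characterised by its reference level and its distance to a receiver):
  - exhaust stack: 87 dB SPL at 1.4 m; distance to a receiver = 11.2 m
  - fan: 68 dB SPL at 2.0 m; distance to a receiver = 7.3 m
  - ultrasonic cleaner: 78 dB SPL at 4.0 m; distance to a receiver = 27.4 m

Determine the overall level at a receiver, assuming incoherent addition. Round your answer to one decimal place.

Apply inverse-square spreading to bring every level to the receiver, then sum 10^(L/10).
exhaust stack: 87 − 20·log₁₀(11.2/1.4) = 87 − 18.06 = 68.94 dB SPL.
fan: 68 − 20·log₁₀(7.3/2.0) = 68 − 11.25 = 56.75 dB SPL.
ultrasonic cleaner: 78 − 20·log₁₀(27.4/4.0) = 78 − 16.71 = 61.29 dB SPL.
Σ 10^(L/10) = 9.649e+06 → L_total = 10·log₁₀(9.649e+06) = 69.84 dB SPL.

69.8 dB SPL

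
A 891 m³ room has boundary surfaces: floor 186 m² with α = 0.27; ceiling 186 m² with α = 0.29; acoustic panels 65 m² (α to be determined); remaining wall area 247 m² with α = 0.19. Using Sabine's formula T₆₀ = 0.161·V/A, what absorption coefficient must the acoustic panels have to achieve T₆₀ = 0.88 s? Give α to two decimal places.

0.18

From T₆₀ = 0.161·V/A, the target T₆₀ = 0.88 s needs A = 0.161·891/0.88 = 163.01 m².
Absorption from the other surfaces = 186·0.27 + 186·0.29 + 247·0.19 = 151.09 m², so the acoustic panels must supply 11.92 m² over 65 m².
α = 11.92/65 = 0.183.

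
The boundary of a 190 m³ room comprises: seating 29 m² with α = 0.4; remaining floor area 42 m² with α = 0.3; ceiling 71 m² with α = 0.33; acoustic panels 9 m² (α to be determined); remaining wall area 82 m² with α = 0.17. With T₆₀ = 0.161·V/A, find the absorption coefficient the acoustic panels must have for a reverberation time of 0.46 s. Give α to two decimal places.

0.55

Required total absorption A = 0.161·190/0.46 = 66.50 m².
Absorption from the other surfaces = 29·0.4 + 42·0.3 + 71·0.33 + 82·0.17 = 61.57 m², so the acoustic panels must supply 4.93 m² over 9 m².
α = 4.93/9 = 0.548.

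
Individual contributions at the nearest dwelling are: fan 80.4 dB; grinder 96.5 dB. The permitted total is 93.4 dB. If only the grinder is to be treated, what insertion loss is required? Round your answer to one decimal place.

The untreated sources together contribute 10^(80.4/10) = 1.096e+08, i.e. 80.40 dB.
To meet 93.4 dB overall, the treated grinder may contribute at most 10^(93.4/10) − 1.096e+08 = 2.078e+09, i.e. 93.18 dB.
So the grinder must be reduced from 96.5 to 93.18 dB: IL = 3.32 dB.

3.3 dB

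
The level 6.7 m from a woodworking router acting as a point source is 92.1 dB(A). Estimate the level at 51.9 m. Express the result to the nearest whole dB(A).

74 dB(A)

For a point source, L₂ = L₁ − 20·log₁₀(r₂/r₁).
L₂ = 92.1 − 20·log₁₀(51.9/6.7) = 92.1 − 17.782 = 74.32 dB(A).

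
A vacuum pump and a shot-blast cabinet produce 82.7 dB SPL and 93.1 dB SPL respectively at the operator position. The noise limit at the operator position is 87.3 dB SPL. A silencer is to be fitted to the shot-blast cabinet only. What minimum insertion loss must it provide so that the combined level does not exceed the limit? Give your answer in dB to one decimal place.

Fixed contribution from the other source: Σ 10^(L/10) = 10^(82.7/10) = 1.862e+08 (82.70 dB SPL).
To meet 87.3 dB SPL overall, the treated shot-blast cabinet may contribute at most 10^(87.3/10) − 1.862e+08 = 3.508e+08, i.e. 85.45 dB SPL.
Required insertion loss = 93.1 − 85.45 = 7.65 dB.

7.6 dB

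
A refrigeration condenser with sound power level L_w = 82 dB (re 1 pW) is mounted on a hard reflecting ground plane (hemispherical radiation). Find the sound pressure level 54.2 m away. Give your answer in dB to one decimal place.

39.3 dB

L_p = L_w − 10·log₁₀(2π·r²) with r = 54.2 m.
2π·r² = 1.846e+04 m², 10·log₁₀ of that is 42.662 dB.
L_p = 82 − 42.662 = 39.34 dB.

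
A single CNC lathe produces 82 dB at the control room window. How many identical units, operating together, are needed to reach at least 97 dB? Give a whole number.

The shortfall is 97 − 82 = 15.0 dB, and N units add 10·log₁₀ N, so need 10·log₁₀ N ≥ 15.0.
N ≥ 10^(15.0/10) = 31.623, so N = 32.

32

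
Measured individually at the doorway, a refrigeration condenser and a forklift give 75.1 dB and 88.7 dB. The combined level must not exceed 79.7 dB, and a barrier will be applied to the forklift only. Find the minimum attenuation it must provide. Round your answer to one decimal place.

10.8 dB

Everything except the forklift sums to 10^(75.1/10) = 3.236e+07 in linear terms, 75.10 dB.
The limit corresponds to 10^(79.7/10) = 9.333e+07; subtracting the fixed part leaves 6.097e+07 for the forklift, i.e. 77.85 dB.
Required insertion loss = 88.7 − 77.85 = 10.85 dB.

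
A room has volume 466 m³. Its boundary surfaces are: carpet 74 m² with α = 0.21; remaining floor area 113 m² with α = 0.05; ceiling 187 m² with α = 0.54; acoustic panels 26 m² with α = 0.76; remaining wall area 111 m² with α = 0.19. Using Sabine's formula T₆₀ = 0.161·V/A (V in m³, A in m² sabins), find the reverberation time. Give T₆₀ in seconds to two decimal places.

A = Σ Sᵢαᵢ = 74·0.21 + 113·0.05 + 187·0.54 + 26·0.76 + 111·0.19 = 163.02 m².
T₆₀ = 0.161·V/A = 0.161·466/163.02 = 0.460 s.

0.46 s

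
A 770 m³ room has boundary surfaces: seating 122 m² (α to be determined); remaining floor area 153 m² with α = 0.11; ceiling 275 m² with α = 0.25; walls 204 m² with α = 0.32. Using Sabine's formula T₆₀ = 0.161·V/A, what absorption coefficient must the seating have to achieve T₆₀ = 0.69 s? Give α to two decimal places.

0.24

A = 0.161·V/T₆₀ = 0.161·770/0.69 = 179.67 m² sabins.
Absorption from the other surfaces = 153·0.11 + 275·0.25 + 204·0.32 = 150.86 m², so the seating must supply 28.81 m² over 122 m².
α = 28.81/122 = 0.236.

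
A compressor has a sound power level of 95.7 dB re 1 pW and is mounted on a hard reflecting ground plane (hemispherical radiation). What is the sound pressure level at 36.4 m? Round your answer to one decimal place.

L_p = L_w − 10·log₁₀(2π·r²) with r = 36.4 m.
2π·r² = 8325 m², 10·log₁₀ of that is 39.204 dB.
L_p = 95.7 − 39.204 = 56.50 dB.

56.5 dB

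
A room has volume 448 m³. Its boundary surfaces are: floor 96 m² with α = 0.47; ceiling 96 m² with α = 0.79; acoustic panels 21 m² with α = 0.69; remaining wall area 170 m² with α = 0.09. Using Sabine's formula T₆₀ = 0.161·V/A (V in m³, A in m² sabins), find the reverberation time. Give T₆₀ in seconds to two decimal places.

Summing Sᵢαᵢ: 96·0.47 + 96·0.79 + 21·0.69 + 170·0.09 = 150.75 m².
T₆₀ = 0.161·V/A = 0.161·448/150.75 = 0.478 s.

0.48 s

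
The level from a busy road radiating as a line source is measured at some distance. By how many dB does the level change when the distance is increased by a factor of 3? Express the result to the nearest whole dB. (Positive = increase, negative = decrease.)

-5 dB

Line-source spreading: ΔL = −10·log₁₀(r₂/r₁).
ΔL = −10·log₁₀(3) = -4.77 dB.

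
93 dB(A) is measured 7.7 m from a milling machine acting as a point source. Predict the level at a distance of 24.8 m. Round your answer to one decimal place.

For a point source, L₂ = L₁ − 20·log₁₀(r₂/r₁).
L₂ = 93 − 20·log₁₀(24.8/7.7) = 93 − 10.159 = 82.84 dB(A).

82.8 dB(A)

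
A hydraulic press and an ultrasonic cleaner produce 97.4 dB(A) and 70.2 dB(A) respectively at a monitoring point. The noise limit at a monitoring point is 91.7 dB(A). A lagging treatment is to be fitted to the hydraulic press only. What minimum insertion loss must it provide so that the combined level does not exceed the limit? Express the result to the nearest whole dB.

Everything except the hydraulic press sums to 10^(70.2/10) = 1.047e+07 in linear terms, 70.20 dB(A).
The limit corresponds to 10^(91.7/10) = 1.479e+09; subtracting the fixed part leaves 1.469e+09 for the hydraulic press, i.e. 91.67 dB(A).
Required insertion loss = 97.4 − 91.67 = 5.73 dB.

6 dB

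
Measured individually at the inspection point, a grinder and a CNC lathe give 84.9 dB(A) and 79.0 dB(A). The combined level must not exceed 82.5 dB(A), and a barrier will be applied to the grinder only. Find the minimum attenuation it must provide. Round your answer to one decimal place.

Everything except the grinder sums to 10^(79.0/10) = 7.943e+07 in linear terms, 79.00 dB(A).
The limit corresponds to 10^(82.5/10) = 1.778e+08; subtracting the fixed part leaves 9.840e+07 for the grinder, i.e. 79.93 dB(A).
So the grinder must be reduced from 84.9 to 79.93 dB(A): IL = 4.97 dB.

5.0 dB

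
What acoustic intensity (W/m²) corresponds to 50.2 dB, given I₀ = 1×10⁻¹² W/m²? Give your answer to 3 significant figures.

I/I₀ = 10^(50.2/10) = 1.047e+05, so I = 1.047e+05 × 10⁻¹² W/m².

1.05e-07 W/m²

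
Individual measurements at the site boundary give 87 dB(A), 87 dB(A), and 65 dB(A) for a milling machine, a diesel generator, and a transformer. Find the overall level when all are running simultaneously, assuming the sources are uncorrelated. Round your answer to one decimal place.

90.0 dB(A)

For uncorrelated sources the intensities add, so convert each level to linear form, sum, and take 10·log₁₀ of the total.
Σ 10^(L/10) = 10^(87/10) + 10^(87/10) + 10^(65/10) = 1.006e+09.
L_total = 10·log₁₀(1.006e+09) = 90.02 dB(A).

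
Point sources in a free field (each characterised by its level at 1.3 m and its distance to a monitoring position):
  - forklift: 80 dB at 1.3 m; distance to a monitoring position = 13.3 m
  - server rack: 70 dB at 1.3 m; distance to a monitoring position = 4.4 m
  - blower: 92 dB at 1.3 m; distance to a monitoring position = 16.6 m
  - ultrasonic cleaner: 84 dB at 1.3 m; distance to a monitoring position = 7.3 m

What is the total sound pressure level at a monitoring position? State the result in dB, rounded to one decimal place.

72.9 dB

First find each source's level at the receiver (point-source: −20·log₁₀(r/r_ref)), then combine on an intensity basis.
forklift: 80 − 20·log₁₀(13.3/1.3) = 80 − 20.20 = 59.80 dB.
server rack: 70 − 20·log₁₀(4.4/1.3) = 70 − 10.59 = 59.41 dB.
blower: 92 − 20·log₁₀(16.6/1.3) = 92 − 22.12 = 69.88 dB.
ultrasonic cleaner: 84 − 20·log₁₀(7.3/1.3) = 84 − 14.99 = 69.01 dB.
Σ 10^(L/10) = 1.951e+07 → L_total = 10·log₁₀(1.951e+07) = 72.90 dB.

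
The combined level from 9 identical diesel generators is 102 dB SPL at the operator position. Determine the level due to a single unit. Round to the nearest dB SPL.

Dividing the total intensity by 9 lowers the level by 10·log₁₀ 9 = 9.542 dB: L₁ = 102 − 9.542.

92 dB SPL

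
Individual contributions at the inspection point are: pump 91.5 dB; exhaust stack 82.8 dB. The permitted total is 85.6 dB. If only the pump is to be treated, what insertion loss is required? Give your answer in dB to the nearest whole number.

Fixed contribution from the other source: Σ 10^(L/10) = 10^(82.8/10) = 1.905e+08 (82.80 dB).
The limit corresponds to 10^(85.6/10) = 3.631e+08; subtracting the fixed part leaves 1.725e+08 for the pump, i.e. 82.37 dB.
So the pump must be reduced from 91.5 to 82.37 dB: IL = 9.13 dB.

9 dB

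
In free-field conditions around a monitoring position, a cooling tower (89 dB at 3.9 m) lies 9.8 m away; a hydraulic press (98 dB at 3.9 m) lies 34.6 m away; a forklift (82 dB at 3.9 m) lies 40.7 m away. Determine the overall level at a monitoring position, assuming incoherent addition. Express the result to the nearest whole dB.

First find each source's level at the receiver (point-source: −20·log₁₀(r/r_ref)), then combine on an intensity basis.
cooling tower: 89 − 20·log₁₀(9.8/3.9) = 89 − 8.00 = 81.00 dB.
hydraulic press: 98 − 20·log₁₀(34.6/3.9) = 98 − 18.96 = 79.04 dB.
forklift: 82 − 20·log₁₀(40.7/3.9) = 82 − 20.37 = 61.63 dB.
Σ 10^(L/10) = 2.074e+08 → L_total = 10·log₁₀(2.074e+08) = 83.17 dB.

83 dB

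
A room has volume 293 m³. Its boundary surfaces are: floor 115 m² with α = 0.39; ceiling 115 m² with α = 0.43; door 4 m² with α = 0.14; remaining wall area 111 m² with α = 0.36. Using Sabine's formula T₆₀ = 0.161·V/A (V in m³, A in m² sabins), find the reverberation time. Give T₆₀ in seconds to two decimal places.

Total absorption A = 115·0.39 + 115·0.43 + 4·0.14 + 111·0.36 = 134.82 m² sabins.
T₆₀ = 0.161 × 293 / 134.82 = 0.350 s.

0.35 s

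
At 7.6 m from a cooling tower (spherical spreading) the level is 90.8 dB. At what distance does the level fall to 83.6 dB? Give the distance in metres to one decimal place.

For a point source L₁ − L₂ = 20·log₁₀(r₂/r₁), so r₂ = r₁·10^((L₁−L₂)/20).
r₂ = 7.6·10^((90.8−83.6)/20) = 7.6·10^(7.2/20) = 17.41 m.

17.4 m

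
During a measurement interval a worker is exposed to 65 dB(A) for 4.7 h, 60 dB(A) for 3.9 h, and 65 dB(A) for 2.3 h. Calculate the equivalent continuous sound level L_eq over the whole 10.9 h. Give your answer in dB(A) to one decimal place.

63.8 dB(A)

L_eq = 10·log₁₀[(1/T)·Σ tᵢ·10^(Lᵢ/10)] with T = 10.9 h.
Σ tᵢ·10^(Lᵢ/10) = 4.7·10^(65/10) + 3.9·10^(60/10) + 2.3·10^(65/10) = 2.604e+07.
L_eq = 10·log₁₀(2.604e+07/10.9) = 63.78 dB(A).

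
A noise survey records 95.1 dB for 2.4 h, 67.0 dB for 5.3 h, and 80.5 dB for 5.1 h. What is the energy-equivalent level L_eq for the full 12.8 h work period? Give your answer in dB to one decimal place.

Weight each interval's intensity by its duration and average over T = 12.8 h:
Σ tᵢ·10^(Lᵢ/10) = 2.4·10^(95.1/10) + 5.3·10^(67.0/10) + 5.1·10^(80.5/10) = 8.365e+09.
L_eq = 10·log₁₀(8.365e+09/12.8) = 88.15 dB.

88.2 dB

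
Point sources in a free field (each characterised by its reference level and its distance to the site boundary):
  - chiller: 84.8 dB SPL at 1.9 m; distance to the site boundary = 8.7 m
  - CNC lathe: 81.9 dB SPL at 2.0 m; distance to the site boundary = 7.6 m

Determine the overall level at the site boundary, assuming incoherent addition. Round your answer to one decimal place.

First find each source's level at the receiver (point-source: −20·log₁₀(r/r_ref)), then combine on an intensity basis.
chiller: 84.8 − 20·log₁₀(8.7/1.9) = 84.8 − 13.22 = 71.58 dB SPL.
CNC lathe: 81.9 − 20·log₁₀(7.6/2.0) = 81.9 − 11.60 = 70.30 dB SPL.
Σ 10^(L/10) = 2.513e+07 → L_total = 10·log₁₀(2.513e+07) = 74.00 dB SPL.

74.0 dB SPL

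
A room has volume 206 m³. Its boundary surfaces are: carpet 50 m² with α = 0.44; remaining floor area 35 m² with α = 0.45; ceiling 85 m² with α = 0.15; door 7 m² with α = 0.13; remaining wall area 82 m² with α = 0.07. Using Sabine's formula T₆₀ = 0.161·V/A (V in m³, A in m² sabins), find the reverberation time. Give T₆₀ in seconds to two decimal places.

A = Σ Sᵢαᵢ = 50·0.44 + 35·0.45 + 85·0.15 + 7·0.13 + 82·0.07 = 57.15 m².
T₆₀ = 0.161 × 206 / 57.15 = 0.580 s.

0.58 s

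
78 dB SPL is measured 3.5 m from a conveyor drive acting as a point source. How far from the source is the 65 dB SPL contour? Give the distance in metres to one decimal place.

For a point source L₁ − L₂ = 20·log₁₀(r₂/r₁), so r₂ = r₁·10^((L₁−L₂)/20).
r₂ = 3.5·10^((78−65)/20) = 3.5·10^(13.0/20) = 15.63 m.

15.6 m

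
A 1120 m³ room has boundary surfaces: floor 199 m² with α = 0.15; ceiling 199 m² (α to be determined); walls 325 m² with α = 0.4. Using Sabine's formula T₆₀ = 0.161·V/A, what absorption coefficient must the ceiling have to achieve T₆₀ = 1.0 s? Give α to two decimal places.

A = 0.161·V/T₆₀ = 0.161·1120/1.0 = 180.32 m² sabins.
Absorption from the other surfaces = 199·0.15 + 325·0.4 = 159.85 m², so the ceiling must supply 20.47 m² over 199 m².
α = 20.47/199 = 0.103.

0.10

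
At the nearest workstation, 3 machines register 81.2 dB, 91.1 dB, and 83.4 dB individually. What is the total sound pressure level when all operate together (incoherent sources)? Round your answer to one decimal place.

92.1 dB

For uncorrelated sources the intensities add, so convert each level to linear form, sum, and take 10·log₁₀ of the total.
Σ 10^(L/10) = 10^(81.2/10) + 10^(91.1/10) + 10^(83.4/10) = 1.639e+09.
L_total = 10·log₁₀(1.639e+09) = 92.15 dB.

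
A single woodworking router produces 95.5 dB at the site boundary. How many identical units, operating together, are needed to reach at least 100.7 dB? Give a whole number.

Need L₁ + 10·log₁₀ N ≥ 100.7, i.e. log₁₀ N ≥ 0.52.
N ≥ 10^(5.2/10) = 3.311, so N = 4.

4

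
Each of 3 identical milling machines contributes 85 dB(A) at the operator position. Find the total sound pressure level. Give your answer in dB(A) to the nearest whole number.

L_total = L₁ + 10·log₁₀ N for N identical incoherent sources.
L_total = 85 + 10·log₁₀(3) = 85 + 4.771 = 89.77 dB(A).

90 dB(A)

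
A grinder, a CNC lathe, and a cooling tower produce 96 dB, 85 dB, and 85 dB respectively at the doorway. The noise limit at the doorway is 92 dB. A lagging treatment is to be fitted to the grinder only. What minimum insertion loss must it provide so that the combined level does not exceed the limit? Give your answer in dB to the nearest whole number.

Fixed contribution from the other sources: Σ 10^(L/10) = 10^(85/10) + 10^(85/10) = 6.325e+08 (88.01 dB).
The limit corresponds to 10^(92/10) = 1.585e+09; subtracting the fixed part leaves 9.524e+08 for the grinder, i.e. 89.79 dB.
So the grinder must be reduced from 96 to 89.79 dB: IL = 6.21 dB.

6 dB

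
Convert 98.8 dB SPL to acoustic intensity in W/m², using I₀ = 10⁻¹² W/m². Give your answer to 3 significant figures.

0.00759 W/m²

I = I₀·10^(L/10) = 10⁻¹² × 10^(98.8/10) = 10^(-2.120).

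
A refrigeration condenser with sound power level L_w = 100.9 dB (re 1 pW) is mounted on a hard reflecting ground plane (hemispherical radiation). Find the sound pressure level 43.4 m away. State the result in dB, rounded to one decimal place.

L_p = L_w − 10·log₁₀(2π·r²) with r = 43.4 m.
2π·r² = 1.183e+04 m², 10·log₁₀ of that is 40.732 dB.
L_p = 100.9 − 40.732 = 60.17 dB.

60.2 dB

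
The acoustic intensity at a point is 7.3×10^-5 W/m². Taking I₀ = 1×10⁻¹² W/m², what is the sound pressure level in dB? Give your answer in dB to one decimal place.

78.6 dB

L = 10·log₁₀(I/I₀) = 10·log₁₀(7.3×10^-5/10⁻¹²) = 10·log₁₀(7.3×10^7).
L = 10·(0.8633 + 7) = 78.63 dB.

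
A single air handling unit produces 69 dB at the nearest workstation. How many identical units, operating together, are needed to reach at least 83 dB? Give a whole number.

N identical sources give L₁ + 10·log₁₀ N, so require 10·log₁₀ N ≥ 83 − 69 = 14.0 dB.
N ≥ 10^(14.0/10) = 25.119, so N = 26.

26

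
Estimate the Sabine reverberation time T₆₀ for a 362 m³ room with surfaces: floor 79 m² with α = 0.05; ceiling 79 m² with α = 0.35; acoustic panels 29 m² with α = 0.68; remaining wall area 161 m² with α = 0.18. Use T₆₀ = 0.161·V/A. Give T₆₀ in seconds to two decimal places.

Total absorption A = 79·0.05 + 79·0.35 + 29·0.68 + 161·0.18 = 80.30 m² sabins.
T₆₀ = 0.161 × 362 / 80.30 = 0.726 s.

0.73 s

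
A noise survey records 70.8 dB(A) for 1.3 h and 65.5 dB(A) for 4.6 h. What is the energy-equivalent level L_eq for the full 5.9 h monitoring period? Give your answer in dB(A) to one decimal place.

67.3 dB(A)

L_eq = 10·log₁₀[(1/T)·Σ tᵢ·10^(Lᵢ/10)] with T = 5.9 h.
Σ tᵢ·10^(Lᵢ/10) = 1.3·10^(70.8/10) + 4.6·10^(65.5/10) = 3.195e+07.
L_eq = 10·log₁₀(3.195e+07/5.9) = 67.34 dB(A).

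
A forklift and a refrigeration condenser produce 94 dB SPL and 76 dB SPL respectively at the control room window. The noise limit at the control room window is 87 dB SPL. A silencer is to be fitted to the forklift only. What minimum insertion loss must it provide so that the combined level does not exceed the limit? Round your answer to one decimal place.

Everything except the forklift sums to 10^(76/10) = 3.981e+07 in linear terms, 76.00 dB SPL.
To meet 87 dB SPL overall, the treated forklift may contribute at most 10^(87/10) − 3.981e+07 = 4.614e+08, i.e. 86.64 dB SPL.
Required insertion loss = 94 − 86.64 = 7.36 dB.

7.4 dB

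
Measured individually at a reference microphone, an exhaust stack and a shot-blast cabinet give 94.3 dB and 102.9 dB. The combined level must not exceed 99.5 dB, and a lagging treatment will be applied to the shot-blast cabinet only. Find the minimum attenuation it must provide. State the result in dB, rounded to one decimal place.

5.0 dB

The untreated sources together contribute 10^(94.3/10) = 2.692e+09, i.e. 94.30 dB.
To meet 99.5 dB overall, the treated shot-blast cabinet may contribute at most 10^(99.5/10) − 2.692e+09 = 6.221e+09, i.e. 97.94 dB.
Required insertion loss = 102.9 − 97.94 = 4.96 dB.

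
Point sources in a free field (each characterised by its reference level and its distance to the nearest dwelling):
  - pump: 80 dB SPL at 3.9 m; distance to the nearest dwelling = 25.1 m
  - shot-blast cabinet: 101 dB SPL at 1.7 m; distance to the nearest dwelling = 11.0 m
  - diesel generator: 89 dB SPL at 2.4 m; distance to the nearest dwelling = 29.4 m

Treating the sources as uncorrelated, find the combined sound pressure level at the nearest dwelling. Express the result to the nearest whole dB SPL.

85 dB SPL

Propagate each source to the receiver with L = L_ref − 20·log₁₀(r/r_ref), then add intensities.
pump: 80 − 20·log₁₀(25.1/3.9) = 80 − 16.17 = 63.83 dB SPL.
shot-blast cabinet: 101 − 20·log₁₀(11.0/1.7) = 101 − 16.22 = 84.78 dB SPL.
diesel generator: 89 − 20·log₁₀(29.4/2.4) = 89 − 21.76 = 67.24 dB SPL.
Σ 10^(L/10) = 3.084e+08 → L_total = 10·log₁₀(3.084e+08) = 84.89 dB SPL.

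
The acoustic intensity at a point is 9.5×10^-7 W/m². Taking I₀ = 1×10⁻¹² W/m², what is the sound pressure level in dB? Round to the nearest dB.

I/I₀ = 9.5×10^-7/10⁻¹² = 9.5×10^5, and L = 10·log₁₀(I/I₀).
L = 10·(0.9777 + 5) = 59.78 dB.

60 dB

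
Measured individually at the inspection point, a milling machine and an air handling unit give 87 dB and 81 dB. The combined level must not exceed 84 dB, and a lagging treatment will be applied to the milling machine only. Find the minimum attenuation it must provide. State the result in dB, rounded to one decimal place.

Everything except the milling machine sums to 10^(81/10) = 1.259e+08 in linear terms, 81.00 dB.
The limit corresponds to 10^(84/10) = 2.512e+08; subtracting the fixed part leaves 1.253e+08 for the milling machine, i.e. 80.98 dB.
Required insertion loss = 87 − 80.98 = 6.02 dB.

6.0 dB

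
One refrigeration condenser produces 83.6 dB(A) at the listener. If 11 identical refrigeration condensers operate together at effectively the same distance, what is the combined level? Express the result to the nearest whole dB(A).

94 dB(A)

L_total = L₁ + 10·log₁₀ N for N identical incoherent sources.
L_total = 83.6 + 10·log₁₀(11) = 83.6 + 10.414 = 94.01 dB(A).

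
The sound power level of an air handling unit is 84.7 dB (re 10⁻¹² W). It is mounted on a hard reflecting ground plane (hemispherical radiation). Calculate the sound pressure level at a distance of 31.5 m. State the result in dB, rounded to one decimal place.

46.8 dB

Free-field hemispherical radiation: L_p = L_w − 10·log₁₀(2π·r²), r = 31.5 m.
2π·r² = 6234 m², 10·log₁₀ of that is 37.948 dB.
L_p = 84.7 − 37.948 = 46.75 dB.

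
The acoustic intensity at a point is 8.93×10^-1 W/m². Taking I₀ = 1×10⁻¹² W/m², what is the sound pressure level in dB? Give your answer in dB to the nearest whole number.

Dividing by I₀ shifts the exponent by 12: I/I₀ = 8.93×10^11.
L = 10·(0.9509 + 11) = 119.51 dB.

120 dB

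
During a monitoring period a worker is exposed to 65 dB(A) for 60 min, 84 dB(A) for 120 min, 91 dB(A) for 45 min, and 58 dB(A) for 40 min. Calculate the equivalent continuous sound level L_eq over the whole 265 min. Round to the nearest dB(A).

The energy average is taken in the linear domain: L_eq = 10·log₁₀[(Σ tᵢ·10^(Lᵢ/10))/T], T = 265 min.
Σ tᵢ·10^(Lᵢ/10) = 60·10^(65/10) + 120·10^(84/10) + 45·10^(91/10) + 40·10^(58/10) = 8.701e+10.
L_eq = 10·log₁₀(8.701e+10/265) = 85.16 dB(A).

85 dB(A)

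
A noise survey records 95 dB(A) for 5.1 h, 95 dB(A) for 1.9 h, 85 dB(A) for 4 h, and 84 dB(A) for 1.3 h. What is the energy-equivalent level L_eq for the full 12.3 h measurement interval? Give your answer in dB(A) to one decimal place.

92.9 dB(A)

L_eq = 10·log₁₀[(1/T)·Σ tᵢ·10^(Lᵢ/10)] with T = 12.3 h.
Σ tᵢ·10^(Lᵢ/10) = 5.1·10^(95/10) + 1.9·10^(95/10) + 4·10^(85/10) + 1.3·10^(84/10) = 2.373e+10.
L_eq = 10·log₁₀(2.373e+10/12.3) = 92.85 dB(A).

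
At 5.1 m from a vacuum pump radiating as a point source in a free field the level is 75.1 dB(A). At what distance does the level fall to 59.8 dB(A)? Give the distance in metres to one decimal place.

Point-source spreading drops the level by 20·log₁₀(r₂/r₁); inverting, r₂/r₁ = 10^(ΔL/20).
r₂ = 5.1·10^((75.1−59.8)/20) = 5.1·10^(15.3/20) = 29.69 m.

29.7 m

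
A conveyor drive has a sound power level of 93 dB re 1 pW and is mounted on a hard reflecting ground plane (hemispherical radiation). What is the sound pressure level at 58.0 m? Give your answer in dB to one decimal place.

L_p = L_w − 10·log₁₀(2π·r²) with r = 58.0 m.
2π·r² = 2.114e+04 m², 10·log₁₀ of that is 43.250 dB.
L_p = 93 − 43.250 = 49.75 dB.

49.7 dB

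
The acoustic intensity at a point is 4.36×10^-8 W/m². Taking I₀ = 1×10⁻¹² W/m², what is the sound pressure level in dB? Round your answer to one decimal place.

46.4 dB

I/I₀ = 4.36×10^-8/10⁻¹² = 4.36×10^4, and L = 10·log₁₀(I/I₀).
L = 10·(0.6395 + 4) = 46.39 dB.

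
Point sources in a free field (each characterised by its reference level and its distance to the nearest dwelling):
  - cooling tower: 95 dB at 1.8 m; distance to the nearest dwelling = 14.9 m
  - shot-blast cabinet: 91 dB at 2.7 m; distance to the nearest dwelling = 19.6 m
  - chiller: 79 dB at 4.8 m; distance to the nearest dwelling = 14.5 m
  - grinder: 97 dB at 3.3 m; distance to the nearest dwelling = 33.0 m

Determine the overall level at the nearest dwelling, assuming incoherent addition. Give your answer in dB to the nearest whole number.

Propagate each source to the receiver with L = L_ref − 20·log₁₀(r/r_ref), then add intensities.
cooling tower: 95 − 20·log₁₀(14.9/1.8) = 95 − 18.36 = 76.64 dB.
shot-blast cabinet: 91 − 20·log₁₀(19.6/2.7) = 91 − 17.22 = 73.78 dB.
chiller: 79 − 20·log₁₀(14.5/4.8) = 79 − 9.60 = 69.40 dB.
grinder: 97 − 20·log₁₀(33.0/3.3) = 97 − 20.00 = 77.00 dB.
Σ 10^(L/10) = 1.289e+08 → L_total = 10·log₁₀(1.289e+08) = 81.10 dB.

81 dB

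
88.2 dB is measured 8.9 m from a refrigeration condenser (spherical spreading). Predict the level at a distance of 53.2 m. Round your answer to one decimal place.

Spherical spreading from a point source gives a 20·log₁₀(r₂/r₁) drop.
L₂ = 88.2 − 20·log₁₀(53.2/8.9) = 88.2 − 15.530 = 72.67 dB.

72.7 dB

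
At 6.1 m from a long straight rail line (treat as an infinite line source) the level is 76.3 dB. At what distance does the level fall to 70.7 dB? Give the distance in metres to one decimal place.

For a line source L₁ − L₂ = 10·log₁₀(r₂/r₁), so r₂ = r₁·10^((L₁−L₂)/10).
r₂ = 6.1·10^((76.3−70.7)/10) = 6.1·10^(5.6/10) = 22.15 m.

22.1 m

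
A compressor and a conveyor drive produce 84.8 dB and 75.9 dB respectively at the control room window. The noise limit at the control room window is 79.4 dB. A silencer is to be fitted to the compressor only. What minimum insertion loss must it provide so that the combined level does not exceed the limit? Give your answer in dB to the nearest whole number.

Everything except the compressor sums to 10^(75.9/10) = 3.890e+07 in linear terms, 75.90 dB.
The limit corresponds to 10^(79.4/10) = 8.710e+07; subtracting the fixed part leaves 4.819e+07 for the compressor, i.e. 76.83 dB.
So the compressor must be reduced from 84.8 to 76.83 dB: IL = 7.97 dB.

8 dB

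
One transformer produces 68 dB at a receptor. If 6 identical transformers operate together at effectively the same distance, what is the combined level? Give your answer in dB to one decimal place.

N identical incoherent sources raise the level by 10·log₁₀ N.
L_total = 68 + 10·log₁₀(6) = 68 + 7.782 = 75.78 dB.

75.8 dB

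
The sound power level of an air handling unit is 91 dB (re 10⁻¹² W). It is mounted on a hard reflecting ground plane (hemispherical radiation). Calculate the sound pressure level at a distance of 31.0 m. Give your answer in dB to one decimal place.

The power spreads over a hemisphere of area 2π·r², so L_p = L_w − 10·log₁₀(2π·r²).
2π·r² = 6038 m², 10·log₁₀ of that is 37.809 dB.
L_p = 91 − 37.809 = 53.19 dB.

53.2 dB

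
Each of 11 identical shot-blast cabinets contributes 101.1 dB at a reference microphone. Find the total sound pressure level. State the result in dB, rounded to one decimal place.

111.5 dB

L_total = L₁ + 10·log₁₀ N for N identical incoherent sources.
L_total = 101.1 + 10·log₁₀(11) = 101.1 + 10.414 = 111.51 dB.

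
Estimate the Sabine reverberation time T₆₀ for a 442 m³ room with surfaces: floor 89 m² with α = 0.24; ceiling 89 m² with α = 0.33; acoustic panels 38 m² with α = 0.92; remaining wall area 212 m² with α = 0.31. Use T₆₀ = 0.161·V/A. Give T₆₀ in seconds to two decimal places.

A = Σ Sᵢαᵢ = 89·0.24 + 89·0.33 + 38·0.92 + 212·0.31 = 151.41 m².
T₆₀ = 0.161 × 442 / 151.41 = 0.470 s.

0.47 s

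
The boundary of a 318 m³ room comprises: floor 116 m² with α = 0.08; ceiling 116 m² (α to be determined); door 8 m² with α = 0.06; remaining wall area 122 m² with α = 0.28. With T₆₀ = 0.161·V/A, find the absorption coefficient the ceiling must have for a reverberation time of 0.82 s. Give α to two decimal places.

0.16

A = 0.161·V/T₆₀ = 0.161·318/0.82 = 62.44 m² sabins.
Absorption from the other surfaces = 116·0.08 + 8·0.06 + 122·0.28 = 43.92 m², so the ceiling must supply 18.52 m² over 116 m².
α = 18.52/116 = 0.160.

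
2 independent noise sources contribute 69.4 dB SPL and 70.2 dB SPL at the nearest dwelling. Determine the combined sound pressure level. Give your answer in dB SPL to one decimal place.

72.8 dB SPL

Incoherent sources combine by intensity addition: L_total = 10·log₁₀(Σ 10^(L_i/10)).
Σ 10^(L/10) = 10^(69.4/10) + 10^(70.2/10) = 1.918e+07.
L_total = 10·log₁₀(1.918e+07) = 72.83 dB SPL.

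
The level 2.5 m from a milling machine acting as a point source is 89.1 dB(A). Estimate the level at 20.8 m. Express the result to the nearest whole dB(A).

Spherical spreading from a point source gives a 20·log₁₀(r₂/r₁) drop.
L₂ = 89.1 − 20·log₁₀(20.8/2.5) = 89.1 − 18.402 = 70.70 dB(A).

71 dB(A)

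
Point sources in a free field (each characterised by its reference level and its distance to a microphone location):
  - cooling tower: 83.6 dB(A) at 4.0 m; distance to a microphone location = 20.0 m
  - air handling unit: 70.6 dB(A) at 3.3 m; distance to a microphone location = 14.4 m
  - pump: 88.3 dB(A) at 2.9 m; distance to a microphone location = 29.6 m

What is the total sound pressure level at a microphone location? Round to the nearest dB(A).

Propagate each source to the receiver with L = L_ref − 20·log₁₀(r/r_ref), then add intensities.
cooling tower: 83.6 − 20·log₁₀(20.0/4.0) = 83.6 − 13.98 = 69.62 dB(A).
air handling unit: 70.6 − 20·log₁₀(14.4/3.3) = 70.6 − 12.80 = 57.80 dB(A).
pump: 88.3 − 20·log₁₀(29.6/2.9) = 88.3 − 20.18 = 68.12 dB(A).
Σ 10^(L/10) = 1.626e+07 → L_total = 10·log₁₀(1.626e+07) = 72.11 dB(A).

72 dB(A)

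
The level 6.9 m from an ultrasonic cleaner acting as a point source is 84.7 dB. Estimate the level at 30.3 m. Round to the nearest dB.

Spherical spreading from a point source gives a 20·log₁₀(r₂/r₁) drop.
L₂ = 84.7 − 20·log₁₀(30.3/6.9) = 84.7 − 12.852 = 71.85 dB.

72 dB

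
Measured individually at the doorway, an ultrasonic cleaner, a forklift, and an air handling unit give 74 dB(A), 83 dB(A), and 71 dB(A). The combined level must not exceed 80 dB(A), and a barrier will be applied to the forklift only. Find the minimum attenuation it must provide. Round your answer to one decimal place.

The untreated sources together contribute 10^(74/10) + 10^(71/10) = 3.771e+07, i.e. 75.76 dB(A).
The limit corresponds to 10^(80/10) = 1.000e+08; subtracting the fixed part leaves 6.229e+07 for the forklift, i.e. 77.94 dB(A).
Required insertion loss = 83 − 77.94 = 5.06 dB.

5.1 dB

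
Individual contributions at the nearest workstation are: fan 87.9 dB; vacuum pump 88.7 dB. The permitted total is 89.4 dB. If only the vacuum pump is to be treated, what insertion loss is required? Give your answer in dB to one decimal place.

4.6 dB

Fixed contribution from the other source: Σ 10^(L/10) = 10^(87.9/10) = 6.166e+08 (87.90 dB).
The limit corresponds to 10^(89.4/10) = 8.710e+08; subtracting the fixed part leaves 2.544e+08 for the vacuum pump, i.e. 84.05 dB.
So the vacuum pump must be reduced from 88.7 to 84.05 dB: IL = 4.65 dB.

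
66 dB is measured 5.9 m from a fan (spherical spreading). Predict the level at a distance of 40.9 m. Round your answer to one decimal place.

49.2 dB

Point-source attenuation: ΔL = 20·log₁₀(r₂/r₁) = 20·log₁₀(40.9/5.9) = 16.817 dB.
L₂ = 66 − 20·log₁₀(40.9/5.9) = 66 − 16.817 = 49.18 dB.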